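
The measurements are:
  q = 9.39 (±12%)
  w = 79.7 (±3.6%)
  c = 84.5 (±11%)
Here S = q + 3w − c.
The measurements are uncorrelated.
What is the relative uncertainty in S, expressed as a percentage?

7.76%

Each term contributes (cᵢ δxᵢ)² to (δS)²:
  (δq)² = 1.27;  (3·δw)² = 74.1;  (δc)² = 86.4
δS = √(162) = 12.7
S = 164, so δS/S = 12.7/164 = 0.0776.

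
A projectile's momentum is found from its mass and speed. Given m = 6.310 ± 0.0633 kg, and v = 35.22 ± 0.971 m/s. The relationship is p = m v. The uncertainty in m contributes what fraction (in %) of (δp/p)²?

11.7%

(δp/p)² = (1·δm/m)² + (1·δv/v)²
  m term: (1×0.0100)² = 0.000101
  v term: (1×0.0276)² = 0.000760
Total = 0.000861. Share from m = 0.000101/0.000861 = 0.117.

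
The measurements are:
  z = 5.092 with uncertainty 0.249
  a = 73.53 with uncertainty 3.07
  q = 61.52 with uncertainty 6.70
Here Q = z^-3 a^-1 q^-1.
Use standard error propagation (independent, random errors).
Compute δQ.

Q is a product of powers, so relative uncertainties combine in quadrature:
  (-3·δz/z)² = (-3×0.0489)² = 0.0215;  (-1·δa/a)² = (-1×0.0418)² = 0.00174;  (-1·δq/q)² = (-1×0.109)² = 0.0119
δQ/Q = √(0.0351) = 0.187
Q = 1.674e-06, so δQ = 0.187 × 1.674e-06 = 3.14e-07.

3.14e-07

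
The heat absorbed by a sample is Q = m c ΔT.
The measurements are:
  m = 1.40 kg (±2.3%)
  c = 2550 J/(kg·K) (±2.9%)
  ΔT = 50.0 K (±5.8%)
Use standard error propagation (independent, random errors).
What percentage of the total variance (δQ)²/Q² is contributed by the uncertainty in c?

17.8%

(δQ/Q)² = (1·δm/m)² + (1·δc/c)² + (1·δΔT/ΔT)²
  m term: (1×0.0230)² = 0.000529
  c term: (1×0.0290)² = 0.000841
  ΔT term: (1×0.0580)² = 0.00336
Total = 0.00473. Share from c = 0.000841/0.00473 = 0.178.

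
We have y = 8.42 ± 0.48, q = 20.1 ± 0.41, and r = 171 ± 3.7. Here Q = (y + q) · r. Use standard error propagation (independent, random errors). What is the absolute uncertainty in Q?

151

Let u = y + q = 28.5. δu = √(δy² + δq²) = √(0.230 + 0.168) = 0.631, so δu/u = 0.0221.
Q is then a monomial in u, r:
δQ/Q = √((δu/u)² + (1·δr/r)²) = √(0.000490 + 0.000468) = 0.0310
Q = 4880, so δQ = 0.0310 × 4880 = 151.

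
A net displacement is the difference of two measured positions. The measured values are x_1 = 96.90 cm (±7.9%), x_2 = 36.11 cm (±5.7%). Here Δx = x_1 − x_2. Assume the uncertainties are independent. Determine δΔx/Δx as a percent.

13.0%

Δx is a linear combination, so absolute uncertainties add in quadrature:
  (δx_1)² = 58.6;  (δx_2)² = 4.24
δΔx = √(62.8) = 7.93 cm
Δx = 60.79 cm, so δΔx/Δx = 7.93/60.79 = 0.130.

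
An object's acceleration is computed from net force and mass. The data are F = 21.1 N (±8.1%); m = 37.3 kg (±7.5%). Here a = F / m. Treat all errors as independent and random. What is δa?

Each factor contributes (exponent × relative error)² to (δa/a)²:
  (1·δF/F)² = (1×0.0810)² = 0.00656;  (-1·δm/m)² = (-1×0.0750)² = 0.00562
δa/a = √(0.0122) = 0.110
a = 0.566 m/s^2, so δa = 0.110 × 0.566 = 0.0624 m/s^2.

0.0624 m/s^2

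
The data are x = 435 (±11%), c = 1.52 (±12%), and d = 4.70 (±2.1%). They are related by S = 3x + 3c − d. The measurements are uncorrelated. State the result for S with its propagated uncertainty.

Sums and differences: (δS)² = Σ (cᵢ δxᵢ)².
  (3·δx)² = 20600;  (3·δc)² = 0.299;  (δd)² = 0.00974
δS = √(20600) = 144
S = 1300.

1300 ± 144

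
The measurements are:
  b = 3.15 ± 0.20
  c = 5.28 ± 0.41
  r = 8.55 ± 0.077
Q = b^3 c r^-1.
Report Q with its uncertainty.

19.3 ± 3.97

Each factor contributes (exponent × relative error)² to (δQ/Q)²:
  (3·δb/b)² = (3×0.0635)² = 0.0363;  (1·δc/c)² = (1×0.0777)² = 0.00603;  (-1·δr/r)² = (-1×0.00901)² = 8.11e-05
δQ/Q = √(0.0424) = 0.206
Q = 19.3, so δQ = 0.206 × 19.3 = 3.97.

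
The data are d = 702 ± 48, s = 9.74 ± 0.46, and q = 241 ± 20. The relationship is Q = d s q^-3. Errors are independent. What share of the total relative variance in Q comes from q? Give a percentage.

90.0%

(δQ/Q)² = (1·δd/d)² + (1·δs/s)² + (-3·δq/q)²
  d term: (1×0.0684)² = 0.00468
  s term: (1×0.0472)² = 0.00223
  q term: (-3×0.0830)² = 0.0620
Total = 0.0689. Share from q = 0.0620/0.0689 = 0.900.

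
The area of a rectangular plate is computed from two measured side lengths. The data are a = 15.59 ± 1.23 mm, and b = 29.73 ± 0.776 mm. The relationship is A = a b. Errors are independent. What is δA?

38.5 mm^2

Relative error in a monomial: (δA/A)² = Σ (nᵢ · δxᵢ/xᵢ)².
  (1·δa/a)² = (1×0.0789)² = 0.00622;  (1·δb/b)² = (1×0.0261)² = 0.000681
δA/A = √(0.00691) = 0.0831
A = 463.5 mm^2, so δA = 0.0831 × 463.5 = 38.5 mm^2.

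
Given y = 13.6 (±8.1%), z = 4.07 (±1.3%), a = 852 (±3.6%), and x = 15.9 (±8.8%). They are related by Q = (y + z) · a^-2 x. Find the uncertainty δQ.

Let u = y + z = 17.7. δu = √(δy² + δz²) = √(1.21 + 0.00280) = 1.10, so δu/u = 0.0624.
Q is then a monomial in u, a, x:
δQ/Q = √((δu/u)² + (-2·δa/a)² + (1·δx/x)²) = √(0.00390 + 0.00518 + 0.00774) = 0.130
Q = 0.000387, so δQ = 0.130 × 0.000387 = 5.02e-05.

5.02e-05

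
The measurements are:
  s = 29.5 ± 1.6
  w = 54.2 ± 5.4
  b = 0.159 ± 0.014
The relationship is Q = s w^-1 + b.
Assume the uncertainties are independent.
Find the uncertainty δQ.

0.0633

Let p = s·w^-1 = 0.544. δp/p = √((1·δs/s)² + (-1·δw/w)²) = √(0.00294 + 0.00993) = 0.113, so δp = 0.0617.
Q = p + b: δQ = √(δp² + δb²) = √(0.00381 + 0.000196) = 0.0633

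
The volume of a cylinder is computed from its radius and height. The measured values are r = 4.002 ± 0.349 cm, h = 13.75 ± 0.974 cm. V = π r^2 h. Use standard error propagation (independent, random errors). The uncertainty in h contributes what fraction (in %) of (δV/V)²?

(δV/V)² = (2·δr/r)² + (1·δh/h)²
  r term: (2×0.0872)² = 0.0304
  h term: (1×0.0708)² = 0.00502
Total = 0.0354. Share from h = 0.00502/0.0354 = 0.142.

14.2%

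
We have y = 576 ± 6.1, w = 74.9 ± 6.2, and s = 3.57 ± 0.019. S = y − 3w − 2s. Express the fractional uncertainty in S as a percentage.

S is a linear combination, so absolute uncertainties add in quadrature:
  (δy)² = 37.2;  (3·δw)² = 346;  (2·δs)² = 0.00144
δS = √(383) = 19.6
S = 344, so δS/S = 19.6/344 = 0.0569.

5.69%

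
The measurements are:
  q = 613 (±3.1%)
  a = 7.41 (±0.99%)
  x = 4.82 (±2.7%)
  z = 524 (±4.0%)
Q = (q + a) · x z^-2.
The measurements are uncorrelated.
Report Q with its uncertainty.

0.0109 ± 0.000978

Let u = q + a = 620. δu = √(δq² + δa²) = √(361 + 0.00538) = 19.0, so δu/u = 0.0306.
Q is then a monomial in u, x, z:
δQ/Q = √((δu/u)² + (1·δx/x)² + (-2·δz/z)²) = √(0.000938 + 0.000729 + 0.00640) = 0.0898
Q = 0.0109, so δQ = 0.0898 × 0.0109 = 0.000978.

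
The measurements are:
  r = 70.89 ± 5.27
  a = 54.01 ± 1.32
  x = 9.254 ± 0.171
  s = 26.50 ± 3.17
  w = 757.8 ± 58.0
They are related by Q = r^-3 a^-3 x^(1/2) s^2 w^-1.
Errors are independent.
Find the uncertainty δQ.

Each factor contributes (exponent × relative error)² to (δQ/Q)²:
  (-3·δr/r)² = (-3×0.0743)² = 0.0497;  (-3·δa/a)² = (-3×0.0244)² = 0.00538;  (½·δx/x)² = (0.5×0.0185)² = 8.54e-05;  (2·δs/s)² = (2×0.120)² = 0.0572;  (-1·δw/w)² = (-1×0.0765)² = 0.00586
δQ/Q = √(0.118) = 0.344
Q = 5.023e-11, so δQ = 0.344 × 5.023e-11 = 1.73e-11.

1.73e-11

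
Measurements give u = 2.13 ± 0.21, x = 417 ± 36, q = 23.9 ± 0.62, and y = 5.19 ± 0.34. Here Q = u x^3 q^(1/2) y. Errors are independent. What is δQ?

Since Q is a product/quotient, work with relative uncertainties:
  (1·δu/u)² = (1×0.0986)² = 0.00972;  (3·δx/x)² = (3×0.0863)² = 0.0671;  (½·δq/q)² = (0.5×0.0259)² = 0.000168;  (1·δy/y)² = (1×0.0655)² = 0.00429
δQ/Q = √(0.0813) = 0.285
Q = 3.92e+09, so δQ = 0.285 × 3.92e+09 = 1.12e+09.

1.12e+09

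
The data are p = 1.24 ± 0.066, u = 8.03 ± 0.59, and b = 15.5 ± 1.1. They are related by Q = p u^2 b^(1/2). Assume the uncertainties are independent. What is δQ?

50.5

For a monomial Q ∝ p, u^2, b^(1/2), fractional errors add in quadrature:
  (1·δp/p)² = (1×0.0532)² = 0.00283;  (2·δu/u)² = (2×0.0735)² = 0.0216;  (½·δb/b)² = (0.5×0.0710)² = 0.00126
δQ/Q = √(0.0257) = 0.160
Q = 315, so δQ = 0.160 × 315 = 50.5.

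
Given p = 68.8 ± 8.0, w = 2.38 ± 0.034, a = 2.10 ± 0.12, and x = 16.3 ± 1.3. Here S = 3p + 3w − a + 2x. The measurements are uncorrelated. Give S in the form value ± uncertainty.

Sums and differences: (δS)² = Σ (cᵢ δxᵢ)².
  (3·δp)² = 576;  (3·δw)² = 0.0104;  (δa)² = 0.0144;  (2·δx)² = 6.76
δS = √(583) = 24.1
S = 244.

244 ± 24.1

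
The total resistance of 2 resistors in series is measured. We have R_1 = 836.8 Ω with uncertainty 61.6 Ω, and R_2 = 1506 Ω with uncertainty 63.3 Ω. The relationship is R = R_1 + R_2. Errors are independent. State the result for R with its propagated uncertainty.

2343 ± 88.3 Ω

R is a linear combination, so absolute uncertainties add in quadrature:
  (δR_1)² = 3790;  (δR_2)² = 4010
δR = √(7800) = 88.3 Ω
R = 2343 Ω.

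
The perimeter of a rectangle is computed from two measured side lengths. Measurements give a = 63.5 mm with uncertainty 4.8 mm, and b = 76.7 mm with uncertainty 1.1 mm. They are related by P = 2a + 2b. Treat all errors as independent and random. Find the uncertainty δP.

P is a linear combination, so absolute uncertainties add in quadrature:
  (2·δa)² = 92.2;  (2·δb)² = 4.84
δP = √(97.0) = 9.85 mm

9.85 mm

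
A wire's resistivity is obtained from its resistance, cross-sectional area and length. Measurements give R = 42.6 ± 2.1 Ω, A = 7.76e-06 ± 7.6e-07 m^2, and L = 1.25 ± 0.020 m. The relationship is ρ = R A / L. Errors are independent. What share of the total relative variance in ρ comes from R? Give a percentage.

19.8%

(δρ/ρ)² = (1·δR/R)² + (1·δA/A)² + (-1·δL/L)²
  R term: (1×0.0493)² = 0.00243
  A term: (1×0.0979)² = 0.00959
  L term: (-1×0.0160)² = 0.000256
Total = 0.0123. Share from R = 0.00243/0.0123 = 0.198.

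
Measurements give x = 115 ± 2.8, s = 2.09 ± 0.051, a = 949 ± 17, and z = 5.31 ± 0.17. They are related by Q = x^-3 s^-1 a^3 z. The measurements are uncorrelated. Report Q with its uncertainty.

Since Q is a product/quotient, work with relative uncertainties:
  (-3·δx/x)² = (-3×0.0243)² = 0.00534;  (-1·δs/s)² = (-1×0.0244)² = 0.000595;  (3·δa/a)² = (3×0.0179)² = 0.00289;  (1·δz/z)² = (1×0.0320)² = 0.00102
δQ/Q = √(0.00984) = 0.0992
Q = 1430, so δQ = 0.0992 × 1430 = 142.

1430 ± 142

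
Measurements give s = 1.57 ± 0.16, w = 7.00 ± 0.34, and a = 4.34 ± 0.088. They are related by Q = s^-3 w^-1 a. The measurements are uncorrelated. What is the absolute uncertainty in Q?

0.0497

Products/powers → add relative errors in quadrature, weighted by exponent:
  (-3·δs/s)² = (-3×0.102)² = 0.0935;  (-1·δw/w)² = (-1×0.0486)² = 0.00236;  (1·δa/a)² = (1×0.0203)² = 0.000411
δQ/Q = √(0.0962) = 0.310
Q = 0.160, so δQ = 0.310 × 0.160 = 0.0497.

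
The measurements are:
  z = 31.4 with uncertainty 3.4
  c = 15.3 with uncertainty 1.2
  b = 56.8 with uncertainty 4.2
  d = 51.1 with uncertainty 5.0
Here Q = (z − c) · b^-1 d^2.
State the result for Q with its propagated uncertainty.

740 ± 227

Let u = z − c = 16.1. δu = √(δz² + δc²) = √(11.6 + 1.44) = 3.61, so δu/u = 0.224.
Q is then a monomial in u, b, d:
δQ/Q = √((δu/u)² + (-1·δb/b)² + (2·δd/d)²) = √(0.0502 + 0.00547 + 0.0383) = 0.306
Q = 740, so δQ = 0.306 × 740 = 227.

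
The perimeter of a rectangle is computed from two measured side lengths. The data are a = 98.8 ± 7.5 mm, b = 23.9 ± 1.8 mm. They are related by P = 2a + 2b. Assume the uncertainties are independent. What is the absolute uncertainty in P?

15.4 mm

For a sum/difference, combine absolute errors in quadrature:
  (2·δa)² = 225;  (2·δb)² = 13.0
δP = √(238) = 15.4 mm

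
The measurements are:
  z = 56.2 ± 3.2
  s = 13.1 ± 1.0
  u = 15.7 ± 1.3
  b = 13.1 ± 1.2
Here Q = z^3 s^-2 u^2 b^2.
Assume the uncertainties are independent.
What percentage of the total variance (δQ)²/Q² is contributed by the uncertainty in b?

(δQ/Q)² = (3·δz/z)² + (-2·δs/s)² + (2·δu/u)² + (2·δb/b)²
  z term: (3×0.0569)² = 0.0292
  s term: (-2×0.0763)² = 0.0233
  u term: (2×0.0828)² = 0.0274
  b term: (2×0.0916)² = 0.0336
Total = 0.113. Share from b = 0.0336/0.113 = 0.296.

29.6%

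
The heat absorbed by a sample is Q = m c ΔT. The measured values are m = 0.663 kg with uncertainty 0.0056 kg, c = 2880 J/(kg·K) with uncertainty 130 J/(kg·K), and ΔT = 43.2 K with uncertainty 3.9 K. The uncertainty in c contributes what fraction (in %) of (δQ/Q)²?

(δQ/Q)² = (1·δm/m)² + (1·δc/c)² + (1·δΔT/ΔT)²
  m term: (1×0.00845)² = 7.13e-05
  c term: (1×0.0451)² = 0.00204
  ΔT term: (1×0.0903)² = 0.00815
Total = 0.0103. Share from c = 0.00204/0.0103 = 0.199.

19.9%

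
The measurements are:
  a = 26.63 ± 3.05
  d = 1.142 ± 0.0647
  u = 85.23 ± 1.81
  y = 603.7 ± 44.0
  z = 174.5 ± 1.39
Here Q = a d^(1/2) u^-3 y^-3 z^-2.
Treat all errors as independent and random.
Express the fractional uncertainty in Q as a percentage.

Since Q is a product/quotient, work with relative uncertainties:
  (1·δa/a)² = (1×0.115)² = 0.0131;  (½·δd/d)² = (0.5×0.0567)² = 0.000802;  (-3·δu/u)² = (-3×0.0212)² = 0.00406;  (-3·δy/y)² = (-3×0.0729)² = 0.0478;  (-2·δz/z)² = (-2×0.00797)² = 0.000254
δQ/Q = √(0.0660) = 0.257

25.7%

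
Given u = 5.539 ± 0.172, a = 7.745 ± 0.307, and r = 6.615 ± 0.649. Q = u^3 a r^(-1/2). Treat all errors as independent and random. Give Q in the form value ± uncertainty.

511.7 ± 57.6

Relative error in a monomial: (δQ/Q)² = Σ (nᵢ · δxᵢ/xᵢ)².
  (3·δu/u)² = (3×0.0311)² = 0.00868;  (1·δa/a)² = (1×0.0396)² = 0.00157;  (−½·δr/r)² = (-0.5×0.0981)² = 0.00241
δQ/Q = √(0.0127) = 0.112
Q = 511.7, so δQ = 0.112 × 511.7 = 57.6.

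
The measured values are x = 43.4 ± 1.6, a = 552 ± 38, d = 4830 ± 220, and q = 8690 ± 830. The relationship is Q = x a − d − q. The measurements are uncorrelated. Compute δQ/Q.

Let p = x·a = 24000. δp/p = √((1·δx/x)² + (1·δa/a)²) = √(0.00136 + 0.00474) = 0.0781, so δp = 1870.
Q = p − d − q: δQ = √(δp² + δd² + δq²) = √(3.5e+06 + 48400 + 6.89e+05) = 2060
Q = 10400, so δQ/Q = 2060/10400 = 0.197.

0.197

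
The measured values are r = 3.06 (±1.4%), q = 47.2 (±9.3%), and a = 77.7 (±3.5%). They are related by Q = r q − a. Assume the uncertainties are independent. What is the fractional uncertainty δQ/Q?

Let p = r·q = 144. δp/p = √((1·δr/r)² + (1·δq/q)²) = √(0.000196 + 0.00865) = 0.0940, so δp = 13.6.
Q = p − a: δQ = √(δp² + δa²) = √(185 + 7.40) = 13.9
Q = 66.7, so δQ/Q = 13.9/66.7 = 0.208.

0.208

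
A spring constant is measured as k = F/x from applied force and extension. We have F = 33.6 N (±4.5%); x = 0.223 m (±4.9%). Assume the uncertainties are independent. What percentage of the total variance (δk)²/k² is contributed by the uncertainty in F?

45.8%

(δk/k)² = (1·δF/F)² + (-1·δx/x)²
  F term: (1×0.0450)² = 0.00202
  x term: (-1×0.0490)² = 0.00240
Total = 0.00443. Share from F = 0.00202/0.00443 = 0.458.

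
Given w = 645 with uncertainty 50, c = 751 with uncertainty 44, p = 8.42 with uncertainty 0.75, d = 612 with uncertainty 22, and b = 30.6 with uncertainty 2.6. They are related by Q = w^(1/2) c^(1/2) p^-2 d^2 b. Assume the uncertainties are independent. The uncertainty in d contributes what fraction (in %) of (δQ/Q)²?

(δQ/Q)² = (½·δw/w)² + (½·δc/c)² + (-2·δp/p)² + (2·δd/d)² + (1·δb/b)²
  w term: (0.5×0.0775)² = 0.00150
  c term: (0.5×0.0586)² = 0.000858
  p term: (-2×0.0891)² = 0.0317
  d term: (2×0.0359)² = 0.00517
  b term: (1×0.0850)² = 0.00722
Total = 0.0465. Share from d = 0.00517/0.0465 = 0.111.

11.1%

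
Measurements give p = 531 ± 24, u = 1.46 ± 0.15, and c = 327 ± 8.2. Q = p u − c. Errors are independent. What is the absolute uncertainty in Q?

Let w = p·u = 775. δw/w = √((1·δp/p)² + (1·δu/u)²) = √(0.00204 + 0.0106) = 0.112, so δw = 87.0.
Q = w − c: δQ = √(δw² + δc²) = √(7570 + 67.2) = 87.4

87.4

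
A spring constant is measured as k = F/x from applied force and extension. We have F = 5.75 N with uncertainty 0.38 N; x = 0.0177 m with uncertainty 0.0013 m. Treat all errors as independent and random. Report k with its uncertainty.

Products/powers → add relative errors in quadrature, weighted by exponent:
  (1·δF/F)² = (1×0.0661)² = 0.00437;  (-1·δx/x)² = (-1×0.0734)² = 0.00539
δk/k = √(0.00976) = 0.0988
k = 325 N/m, so δk = 0.0988 × 325 = 32.1 N/m.

325 ± 32.1 N/m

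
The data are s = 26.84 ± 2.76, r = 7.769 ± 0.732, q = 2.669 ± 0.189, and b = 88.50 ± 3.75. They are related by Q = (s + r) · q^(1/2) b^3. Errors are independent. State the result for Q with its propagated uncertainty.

(3.919 ± 0.610) × 10^7

Let u = s + r = 34.61. δu = √(δs² + δr²) = √(7.62 + 0.536) = 2.86, so δu/u = 0.0825.
Q is then a monomial in u, q, b:
δQ/Q = √((δu/u)² + (½·δq/q)² + (3·δb/b)²) = √(0.00681 + 0.00125 + 0.0162) = 0.156
Q = 3.919e+07, so δQ = 0.156 × 3.919e+07 = 6.1e+06.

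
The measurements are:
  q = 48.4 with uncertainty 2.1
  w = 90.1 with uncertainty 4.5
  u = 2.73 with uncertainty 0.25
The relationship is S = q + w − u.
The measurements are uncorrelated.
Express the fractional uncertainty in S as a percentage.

3.66%

Absolute uncertainties add in quadrature for a linear combination:
  (δq)² = 4.41;  (δw)² = 20.2;  (δu)² = 0.0625
δS = √(24.7) = 4.97
S = 136, so δS/S = 4.97/136 = 0.0366.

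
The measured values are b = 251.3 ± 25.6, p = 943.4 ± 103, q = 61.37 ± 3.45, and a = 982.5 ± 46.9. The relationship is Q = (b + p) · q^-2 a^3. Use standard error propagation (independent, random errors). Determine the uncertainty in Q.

Let u = b + p = 1195. δu = √(δb² + δp²) = √(655 + 10600) = 106, so δu/u = 0.0888.
Q is then a monomial in u, q, a:
δQ/Q = √((δu/u)² + (-2·δq/q)² + (3·δa/a)²) = √(0.00789 + 0.0126 + 0.0205) = 0.203
Q = 3.008e+08, so δQ = 0.203 × 3.008e+08 = 6.09e+07.

6.09e+07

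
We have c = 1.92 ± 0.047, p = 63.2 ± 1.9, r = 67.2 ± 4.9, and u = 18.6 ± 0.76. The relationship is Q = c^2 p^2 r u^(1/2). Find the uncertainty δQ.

4.63e+05

Q is a product of powers, so relative uncertainties combine in quadrature:
  (2·δc/c)² = (2×0.0245)² = 0.00240;  (2·δp/p)² = (2×0.0301)² = 0.00362;  (1·δr/r)² = (1×0.0729)² = 0.00532;  (½·δu/u)² = (0.5×0.0409)² = 0.000417
δQ/Q = √(0.0117) = 0.108
Q = 4.27e+06, so δQ = 0.108 × 4.27e+06 = 4.63e+05.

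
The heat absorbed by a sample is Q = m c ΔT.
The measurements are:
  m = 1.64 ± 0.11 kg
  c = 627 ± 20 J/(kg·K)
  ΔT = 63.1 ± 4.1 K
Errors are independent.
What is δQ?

Q is a product of powers, so relative uncertainties combine in quadrature:
  (1·δm/m)² = (1×0.0671)² = 0.00450;  (1·δc/c)² = (1×0.0319)² = 0.00102;  (1·δΔT/ΔT)² = (1×0.0650)² = 0.00422
δQ/Q = √(0.00974) = 0.0987
Q = 64900 J, so δQ = 0.0987 × 64900 = 6400 J.

6400 J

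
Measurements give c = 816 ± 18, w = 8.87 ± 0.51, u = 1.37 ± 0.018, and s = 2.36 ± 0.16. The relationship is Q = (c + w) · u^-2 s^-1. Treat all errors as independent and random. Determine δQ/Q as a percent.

7.59%

Let h = c + w = 825. δh = √(δc² + δw²) = √(324 + 0.260) = 18.0, so δh/h = 0.0218.
Q is then a monomial in h, u, s:
δQ/Q = √((δh/h)² + (-2·δu/u)² + (-1·δs/s)²) = √(0.000477 + 0.000691 + 0.00460) = 0.0759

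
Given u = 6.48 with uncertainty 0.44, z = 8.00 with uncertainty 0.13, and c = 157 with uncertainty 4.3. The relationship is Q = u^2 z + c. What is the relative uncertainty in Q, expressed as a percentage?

Let p = u^2·z = 336. δp/p = √((2·δu/u)² + (1·δz/z)²) = √(0.0184 + 0.000264) = 0.137, so δp = 45.9.
Q = p + c: δQ = √(δp² + δc²) = √(2110 + 18.5) = 46.1
Q = 493, so δQ/Q = 46.1/493 = 0.0936.

9.36%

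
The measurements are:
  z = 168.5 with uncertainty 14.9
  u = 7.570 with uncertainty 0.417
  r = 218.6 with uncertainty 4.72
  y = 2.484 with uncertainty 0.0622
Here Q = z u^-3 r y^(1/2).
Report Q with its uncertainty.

Since Q is a product/quotient, work with relative uncertainties:
  (1·δz/z)² = (1×0.0884)² = 0.00782;  (-3·δu/u)² = (-3×0.0551)² = 0.0273;  (1·δr/r)² = (1×0.0216)² = 0.000466;  (½·δy/y)² = (0.5×0.0250)² = 0.000157
δQ/Q = √(0.0358) = 0.189
Q = 133.8, so δQ = 0.189 × 133.8 = 25.3.

133.8 ± 25.3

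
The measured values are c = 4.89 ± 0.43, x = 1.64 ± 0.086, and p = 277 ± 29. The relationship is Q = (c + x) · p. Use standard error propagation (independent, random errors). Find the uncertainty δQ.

Let u = c + x = 6.53. δu = √(δc² + δx²) = √(0.185 + 0.00740) = 0.439, so δu/u = 0.0672.
Q is then a monomial in u, p:
δQ/Q = √((δu/u)² + (1·δp/p)²) = √(0.00451 + 0.0110) = 0.124
Q = 1810, so δQ = 0.124 × 1810 = 225.

225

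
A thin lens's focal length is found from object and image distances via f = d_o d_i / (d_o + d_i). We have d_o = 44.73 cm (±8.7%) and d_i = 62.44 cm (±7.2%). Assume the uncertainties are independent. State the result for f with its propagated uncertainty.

26.06 ± 1.54 cm

∂f/∂d_o = (d_i/(d_o+d_i))² = 0.339;  ∂f/∂d_i = (d_o/(d_o+d_i))² = 0.174
δf = √((∂f/∂d_o · δd_o)² + (∂f/∂d_i · δd_i)²) = √(1.74 + 0.613) = 1.54 cm
f = 26.06 cm.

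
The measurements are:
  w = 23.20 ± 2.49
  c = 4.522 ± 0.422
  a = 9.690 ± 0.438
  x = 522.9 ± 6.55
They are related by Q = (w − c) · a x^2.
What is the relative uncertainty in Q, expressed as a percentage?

14.5%

Let u = w − c = 18.68. δu = √(δw² + δc²) = √(6.20 + 0.178) = 2.53, so δu/u = 0.135.
Q is then a monomial in u, a, x:
δQ/Q = √((δu/u)² + (1·δa/a)² + (2·δx/x)²) = √(0.0183 + 0.00204 + 0.000628) = 0.145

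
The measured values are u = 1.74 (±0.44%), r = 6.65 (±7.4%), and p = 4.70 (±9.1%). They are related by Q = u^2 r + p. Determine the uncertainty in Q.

1.56

Let w = u^2·r = 20.1. δw/w = √((2·δu/u)² + (1·δr/r)²) = √(7.74e-05 + 0.00548) = 0.0745, so δw = 1.50.
Q = w + p: δQ = √(δw² + δp²) = √(2.25 + 0.183) = 1.56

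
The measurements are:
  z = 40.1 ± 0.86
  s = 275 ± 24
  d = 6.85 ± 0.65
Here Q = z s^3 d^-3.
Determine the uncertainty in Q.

Since Q is a product/quotient, work with relative uncertainties:
  (1·δz/z)² = (1×0.0214)² = 0.000460;  (3·δs/s)² = (3×0.0873)² = 0.0685;  (-3·δd/d)² = (-3×0.0949)² = 0.0810
δQ/Q = √(0.150) = 0.387
Q = 2.59e+06, so δQ = 0.387 × 2.59e+06 = 1.01e+06.

1.01e+06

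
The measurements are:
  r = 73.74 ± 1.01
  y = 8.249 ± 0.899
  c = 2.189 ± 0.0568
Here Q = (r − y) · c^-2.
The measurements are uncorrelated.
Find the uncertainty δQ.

Let u = r − y = 65.49. δu = √(δr² + δy²) = √(1.02 + 0.808) = 1.35, so δu/u = 0.0206.
Q is then a monomial in u, c:
δQ/Q = √((δu/u)² + (-2·δc/c)²) = √(0.000426 + 0.00269) = 0.0559
Q = 13.67, so δQ = 0.0559 × 13.67 = 0.763.

0.763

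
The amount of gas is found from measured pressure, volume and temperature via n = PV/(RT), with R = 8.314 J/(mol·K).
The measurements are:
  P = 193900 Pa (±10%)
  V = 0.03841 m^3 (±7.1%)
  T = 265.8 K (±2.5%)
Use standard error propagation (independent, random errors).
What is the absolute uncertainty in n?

0.422 mol

Each factor contributes (exponent × relative error)² to (δn/n)²:
  (1·δP/P)² = (1×0.100)² = 0.0100;  (1·δV/V)² = (1×0.0710)² = 0.00504;  (-1·δT/T)² = (-1×0.0250)² = 0.000625
δn/n = √(0.0157) = 0.125
n = 3.370 mol, so δn = 0.125 × 3.370 = 0.422 mol.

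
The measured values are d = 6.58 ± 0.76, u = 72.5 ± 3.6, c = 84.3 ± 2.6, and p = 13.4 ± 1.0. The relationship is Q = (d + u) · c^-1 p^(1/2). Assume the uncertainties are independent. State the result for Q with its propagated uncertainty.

3.43 ± 0.231

Let w = d + u = 79.1. δw = √(δd² + δu²) = √(0.578 + 13.0) = 3.68, so δw/w = 0.0465.
Q is then a monomial in w, c, p:
δQ/Q = √((δw/w)² + (-1·δc/c)² + (½·δp/p)²) = √(0.00216 + 0.000951 + 0.00139) = 0.0671
Q = 3.43, so δQ = 0.0671 × 3.43 = 0.231.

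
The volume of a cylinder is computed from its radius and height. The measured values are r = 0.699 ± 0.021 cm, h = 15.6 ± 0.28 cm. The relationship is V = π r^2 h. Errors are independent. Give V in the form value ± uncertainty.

23.9 ± 1.50 cm^3

Products/powers → add relative errors in quadrature, weighted by exponent:
  (2·δr/r)² = (2×0.0300)² = 0.00361;  (1·δh/h)² = (1×0.0179)² = 0.000322
δV/V = √(0.00393) = 0.0627
V = 23.9 cm^3, so δV = 0.0627 × 23.9 = 1.50 cm^3.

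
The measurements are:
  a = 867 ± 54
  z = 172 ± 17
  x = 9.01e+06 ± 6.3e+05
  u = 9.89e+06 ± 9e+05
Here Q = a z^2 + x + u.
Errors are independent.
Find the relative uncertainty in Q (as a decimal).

0.122

Let p = a·z^2 = 2.56e+07. δp/p = √((1·δa/a)² + (2·δz/z)²) = √(0.00388 + 0.0391) = 0.207, so δp = 5.32e+06.
Q = p + x + u: δQ = √(δp² + δx² + δu²) = √(2.83e+13 + 3.97e+11 + 8.1e+11) = 5.43e+06
Q = 4.45e+07, so δQ/Q = 5.43e+06/4.45e+07 = 0.122.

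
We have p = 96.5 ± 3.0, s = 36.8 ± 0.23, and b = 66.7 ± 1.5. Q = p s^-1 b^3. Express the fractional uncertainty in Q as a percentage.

For a monomial Q ∝ p, s^-1, b^3, fractional errors add in quadrature:
  (1·δp/p)² = (1×0.0311)² = 0.000966;  (-1·δs/s)² = (-1×0.00625)² = 3.91e-05;  (3·δb/b)² = (3×0.0225)² = 0.00455
δQ/Q = √(0.00556) = 0.0745

7.45%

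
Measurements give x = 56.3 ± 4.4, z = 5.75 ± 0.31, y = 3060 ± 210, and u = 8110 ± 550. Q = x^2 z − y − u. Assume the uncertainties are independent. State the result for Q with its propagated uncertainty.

7060 ± 3070

Let p = x^2·z = 18200. δp/p = √((2·δx/x)² + (1·δz/z)²) = √(0.0244 + 0.00291) = 0.165, so δp = 3010.
Q = p − y − u: δQ = √(δp² + δy² + δu²) = √(9.08e+06 + 44100 + 3.02e+05) = 3070
Q = 7060.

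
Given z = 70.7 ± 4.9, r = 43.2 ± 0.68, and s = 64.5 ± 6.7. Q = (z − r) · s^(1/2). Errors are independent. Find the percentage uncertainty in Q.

18.7%

Let u = z − r = 27.5. δu = √(δz² + δr²) = √(24.0 + 0.462) = 4.95, so δu/u = 0.180.
Q is then a monomial in u, s:
δQ/Q = √((δu/u)² + (½·δs/s)²) = √(0.0324 + 0.00270) = 0.187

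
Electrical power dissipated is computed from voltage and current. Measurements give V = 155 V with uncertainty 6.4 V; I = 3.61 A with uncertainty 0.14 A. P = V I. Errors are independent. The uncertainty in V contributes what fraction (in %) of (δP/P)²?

(δP/P)² = (1·δV/V)² + (1·δI/I)²
  V term: (1×0.0413)² = 0.00170
  I term: (1×0.0388)² = 0.00150
Total = 0.00321. Share from V = 0.00170/0.00321 = 0.531.

53.1%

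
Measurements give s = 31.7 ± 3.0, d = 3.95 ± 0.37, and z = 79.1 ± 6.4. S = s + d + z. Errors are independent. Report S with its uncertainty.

For a sum/difference, combine absolute errors in quadrature:
  (δs)² = 9.00;  (δd)² = 0.137;  (δz)² = 41.0
δS = √(50.1) = 7.08
S = 115.

115 ± 7.08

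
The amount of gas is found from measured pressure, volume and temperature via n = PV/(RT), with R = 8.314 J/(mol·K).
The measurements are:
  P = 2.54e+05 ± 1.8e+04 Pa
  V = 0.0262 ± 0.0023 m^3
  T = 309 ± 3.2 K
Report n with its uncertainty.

Products/powers → add relative errors in quadrature, weighted by exponent:
  (1·δP/P)² = (1×0.0709)² = 0.00502;  (1·δV/V)² = (1×0.0878)² = 0.00771;  (-1·δT/T)² = (-1×0.0104)² = 0.000107
δn/n = √(0.0128) = 0.113
n = 2.59 mol, so δn = 0.113 × 2.59 = 0.293 mol.

2.59 ± 0.293 mol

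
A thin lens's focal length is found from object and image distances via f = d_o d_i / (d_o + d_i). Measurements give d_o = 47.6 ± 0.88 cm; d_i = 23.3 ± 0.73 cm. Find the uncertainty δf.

∂f/∂d_o = (d_i/(d_o+d_i))² = 0.108;  ∂f/∂d_i = (d_o/(d_o+d_i))² = 0.451
δf = √((∂f/∂d_o · δd_o)² + (∂f/∂d_i · δd_i)²) = √(0.00903 + 0.108) = 0.342 cm

0.342 cm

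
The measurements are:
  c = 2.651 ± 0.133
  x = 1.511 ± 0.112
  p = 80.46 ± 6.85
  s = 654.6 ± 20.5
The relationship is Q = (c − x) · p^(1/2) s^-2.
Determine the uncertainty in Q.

4.06e-06

Let u = c − x = 1.140. δu = √(δc² + δx²) = √(0.0177 + 0.0125) = 0.174, so δu/u = 0.153.
Q is then a monomial in u, p, s:
δQ/Q = √((δu/u)² + (½·δp/p)² + (-2·δs/s)²) = √(0.0233 + 0.00181 + 0.00392) = 0.170
Q = 2.386e-05, so δQ = 0.170 × 2.386e-05 = 4.06e-06.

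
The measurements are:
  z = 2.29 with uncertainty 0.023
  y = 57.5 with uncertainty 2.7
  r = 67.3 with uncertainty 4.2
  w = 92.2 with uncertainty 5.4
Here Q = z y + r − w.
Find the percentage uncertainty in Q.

Let p = z·y = 132. δp/p = √((1·δz/z)² + (1·δy/y)²) = √(0.000101 + 0.00220) = 0.0480, so δp = 6.32.
Q = p + r − w: δQ = √(δp² + δr² + δw²) = √(40.0 + 17.6 + 29.2) = 9.32
Q = 107, so δQ/Q = 9.32/107 = 0.0872.

8.72%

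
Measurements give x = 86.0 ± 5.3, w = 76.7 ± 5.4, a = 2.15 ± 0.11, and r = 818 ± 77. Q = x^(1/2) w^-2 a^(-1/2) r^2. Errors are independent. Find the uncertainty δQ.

172

Q is a product of powers, so relative uncertainties combine in quadrature:
  (½·δx/x)² = (0.5×0.0616)² = 0.000949;  (-2·δw/w)² = (-2×0.0704)² = 0.0198;  (−½·δa/a)² = (-0.5×0.0512)² = 0.000654;  (2·δr/r)² = (2×0.0941)² = 0.0354
δQ/Q = √(0.0569) = 0.238
Q = 719, so δQ = 0.238 × 719 = 172.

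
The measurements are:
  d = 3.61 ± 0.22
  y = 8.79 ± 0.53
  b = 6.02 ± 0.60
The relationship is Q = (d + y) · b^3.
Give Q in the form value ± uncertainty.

Let u = d + y = 12.4. δu = √(δd² + δy²) = √(0.0484 + 0.281) = 0.574, so δu/u = 0.0463.
Q is then a monomial in u, b:
δQ/Q = √((δu/u)² + (3·δb/b)²) = √(0.00214 + 0.0894) = 0.303
Q = 2710, so δQ = 0.303 × 2710 = 819.

2710 ± 819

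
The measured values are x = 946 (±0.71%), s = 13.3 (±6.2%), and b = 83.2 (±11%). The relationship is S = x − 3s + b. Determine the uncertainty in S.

11.6

Absolute uncertainties add in quadrature for a linear combination:
  (δx)² = 45.1;  (3·δs)² = 6.12;  (δb)² = 83.8
δS = √(135) = 11.6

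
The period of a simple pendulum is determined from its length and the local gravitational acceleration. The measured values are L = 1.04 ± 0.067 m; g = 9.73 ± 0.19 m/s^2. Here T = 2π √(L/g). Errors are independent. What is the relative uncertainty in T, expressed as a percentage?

3.37%

Products/powers → add relative errors in quadrature, weighted by exponent:
  (½·δL/L)² = (0.5×0.0644)² = 0.00104;  (−½·δg/g)² = (-0.5×0.0195)² = 9.53e-05
δT/T = √(0.00113) = 0.0337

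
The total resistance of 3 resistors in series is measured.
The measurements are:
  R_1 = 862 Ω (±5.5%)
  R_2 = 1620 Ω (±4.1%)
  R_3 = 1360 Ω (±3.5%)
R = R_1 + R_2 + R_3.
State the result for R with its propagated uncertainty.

Absolute uncertainties add in quadrature for a linear combination:
  (δR_1)² = 2250;  (δR_2)² = 4410;  (δR_3)² = 2270
δR = √(8930) = 94.5 Ω
R = 3840 Ω.

3840 ± 94.5 Ω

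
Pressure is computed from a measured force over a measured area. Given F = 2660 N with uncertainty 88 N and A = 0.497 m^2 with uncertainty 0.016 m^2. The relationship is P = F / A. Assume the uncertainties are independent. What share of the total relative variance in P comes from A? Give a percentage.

48.6%

(δP/P)² = (1·δF/F)² + (-1·δA/A)²
  F term: (1×0.0331)² = 0.00109
  A term: (-1×0.0322)² = 0.00104
Total = 0.00213. Share from A = 0.00104/0.00213 = 0.486.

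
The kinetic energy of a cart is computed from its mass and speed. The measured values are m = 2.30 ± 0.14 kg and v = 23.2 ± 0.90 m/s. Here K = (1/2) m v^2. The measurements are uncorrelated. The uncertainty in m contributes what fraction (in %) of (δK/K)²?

(δK/K)² = (1·δm/m)² + (2·δv/v)²
  m term: (1×0.0609)² = 0.00371
  v term: (2×0.0388)² = 0.00602
Total = 0.00972. Share from m = 0.00371/0.00972 = 0.381.

38.1%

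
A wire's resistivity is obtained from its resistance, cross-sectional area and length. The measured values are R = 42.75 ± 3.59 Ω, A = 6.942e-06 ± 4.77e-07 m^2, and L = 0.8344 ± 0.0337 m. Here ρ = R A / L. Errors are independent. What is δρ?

ρ is a product of powers, so relative uncertainties combine in quadrature:
  (1·δR/R)² = (1×0.0840)² = 0.00705;  (1·δA/A)² = (1×0.0687)² = 0.00472;  (-1·δL/L)² = (-1×0.0404)² = 0.00163
δρ/ρ = √(0.0134) = 0.116
ρ = 0.0003557 Ω·m, so δρ = 0.116 × 0.0003557 = 4.12e-05 Ω·m.

4.12e-05 Ω·m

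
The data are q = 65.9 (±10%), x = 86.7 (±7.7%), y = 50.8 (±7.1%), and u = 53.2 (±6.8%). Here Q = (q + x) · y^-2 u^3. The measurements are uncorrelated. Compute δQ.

2280

Let w = q + x = 153. δw = √(δq² + δx²) = √(43.4 + 44.6) = 9.38, so δw/w = 0.0615.
Q is then a monomial in w, y, u:
δQ/Q = √((δw/w)² + (-2·δy/y)² + (3·δu/u)²) = √(0.00378 + 0.0202 + 0.0416) = 0.256
Q = 8900, so δQ = 0.256 × 8900 = 2280.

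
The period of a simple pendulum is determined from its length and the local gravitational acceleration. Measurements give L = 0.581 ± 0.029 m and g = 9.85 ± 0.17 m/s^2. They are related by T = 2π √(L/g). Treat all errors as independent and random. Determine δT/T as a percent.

Since T is a product/quotient, work with relative uncertainties:
  (½·δL/L)² = (0.5×0.0499)² = 0.000623;  (−½·δg/g)² = (-0.5×0.0173)² = 7.45e-05
δT/T = √(0.000697) = 0.0264

2.64%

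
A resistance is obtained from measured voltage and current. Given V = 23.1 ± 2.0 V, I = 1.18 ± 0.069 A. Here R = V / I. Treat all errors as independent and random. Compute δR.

R is a product of powers, so relative uncertainties combine in quadrature:
  (1·δV/V)² = (1×0.0866)² = 0.00750;  (-1·δI/I)² = (-1×0.0585)² = 0.00342
δR/R = √(0.0109) = 0.104
R = 19.6 Ω, so δR = 0.104 × 19.6 = 2.05 Ω.

2.05 Ω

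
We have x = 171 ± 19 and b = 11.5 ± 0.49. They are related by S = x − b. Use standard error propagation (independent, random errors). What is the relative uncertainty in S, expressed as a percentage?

11.9%

Sums and differences: (δS)² = Σ (cᵢ δxᵢ)².
  (δx)² = 361;  (δb)² = 0.240
δS = √(361) = 19.0
S = 160, so δS/S = 19.0/160 = 0.119.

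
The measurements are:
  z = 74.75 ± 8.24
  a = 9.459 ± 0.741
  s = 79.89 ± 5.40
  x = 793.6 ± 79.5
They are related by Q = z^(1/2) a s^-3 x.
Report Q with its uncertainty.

For a monomial Q ∝ z^(1/2), a, s^-3, x, fractional errors add in quadrature:
  (½·δz/z)² = (0.5×0.110)² = 0.00304;  (1·δa/a)² = (1×0.0783)² = 0.00614;  (-3·δs/s)² = (-3×0.0676)² = 0.0411;  (1·δx/x)² = (1×0.100)² = 0.0100
δQ/Q = √(0.0603) = 0.246
Q = 0.1273, so δQ = 0.246 × 0.1273 = 0.0313.

0.1273 ± 0.0313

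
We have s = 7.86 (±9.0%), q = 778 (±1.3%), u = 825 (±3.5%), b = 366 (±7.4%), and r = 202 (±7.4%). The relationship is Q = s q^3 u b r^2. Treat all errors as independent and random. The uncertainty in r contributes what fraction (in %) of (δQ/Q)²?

57.3%

(δQ/Q)² = (1·δs/s)² + (3·δq/q)² + (1·δu/u)² + (1·δb/b)² + (2·δr/r)²
  s term: (1×0.0900)² = 0.00810
  q term: (3×0.0130)² = 0.00152
  u term: (1×0.0350)² = 0.00123
  b term: (1×0.0740)² = 0.00548
  r term: (2×0.0740)² = 0.0219
Total = 0.0382. Share from r = 0.0219/0.0382 = 0.573.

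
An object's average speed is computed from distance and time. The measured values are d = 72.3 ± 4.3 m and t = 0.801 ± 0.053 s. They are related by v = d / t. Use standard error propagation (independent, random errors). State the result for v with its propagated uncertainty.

90.3 ± 8.03 m/s

Each factor contributes (exponent × relative error)² to (δv/v)²:
  (1·δd/d)² = (1×0.0595)² = 0.00354;  (-1·δt/t)² = (-1×0.0662)² = 0.00438
δv/v = √(0.00792) = 0.0890
v = 90.3 m/s, so δv = 0.0890 × 90.3 = 8.03 m/s.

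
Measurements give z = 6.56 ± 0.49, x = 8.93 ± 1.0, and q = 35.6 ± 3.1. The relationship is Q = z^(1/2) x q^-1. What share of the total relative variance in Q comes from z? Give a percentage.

(δQ/Q)² = (½·δz/z)² + (1·δx/x)² + (-1·δq/q)²
  z term: (0.5×0.0747)² = 0.00139
  x term: (1×0.112)² = 0.0125
  q term: (-1×0.0871)² = 0.00758
Total = 0.0215. Share from z = 0.00139/0.0215 = 0.0648.

6.48%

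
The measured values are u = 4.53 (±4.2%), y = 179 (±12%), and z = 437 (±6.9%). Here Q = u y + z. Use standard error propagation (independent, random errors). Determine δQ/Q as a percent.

Let p = u·y = 811. δp/p = √((1·δu/u)² + (1·δy/y)²) = √(0.00176 + 0.0144) = 0.127, so δp = 103.
Q = p + z: δQ = √(δp² + δz²) = √(10600 + 909) = 107
Q = 1250, so δQ/Q = 107/1250 = 0.0861.

8.61%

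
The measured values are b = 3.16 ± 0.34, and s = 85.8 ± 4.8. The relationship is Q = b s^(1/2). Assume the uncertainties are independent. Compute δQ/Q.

0.111

Since Q is a product/quotient, work with relative uncertainties:
  (1·δb/b)² = (1×0.108)² = 0.0116;  (½·δs/s)² = (0.5×0.0559)² = 0.000782
δQ/Q = √(0.0124) = 0.111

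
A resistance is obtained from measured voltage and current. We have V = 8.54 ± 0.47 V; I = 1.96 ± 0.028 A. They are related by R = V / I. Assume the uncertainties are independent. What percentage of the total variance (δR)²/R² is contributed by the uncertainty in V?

93.7%

(δR/R)² = (1·δV/V)² + (-1·δI/I)²
  V term: (1×0.0550)² = 0.00303
  I term: (-1×0.0143)² = 0.000204
Total = 0.00323. Share from V = 0.00303/0.00323 = 0.937.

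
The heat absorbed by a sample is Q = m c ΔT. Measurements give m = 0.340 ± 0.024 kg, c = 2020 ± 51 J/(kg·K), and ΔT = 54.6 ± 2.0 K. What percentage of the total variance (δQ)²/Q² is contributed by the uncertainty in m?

(δQ/Q)² = (1·δm/m)² + (1·δc/c)² + (1·δΔT/ΔT)²
  m term: (1×0.0706)² = 0.00498
  c term: (1×0.0252)² = 0.000637
  ΔT term: (1×0.0366)² = 0.00134
Total = 0.00696. Share from m = 0.00498/0.00696 = 0.716.

71.6%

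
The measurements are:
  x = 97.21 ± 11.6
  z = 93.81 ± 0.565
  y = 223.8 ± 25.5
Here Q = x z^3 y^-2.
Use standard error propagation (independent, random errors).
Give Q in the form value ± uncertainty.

1602 ± 413

Q is a product of powers, so relative uncertainties combine in quadrature:
  (1·δx/x)² = (1×0.119)² = 0.0142;  (3·δz/z)² = (3×0.00602)² = 0.000326;  (-2·δy/y)² = (-2×0.114)² = 0.0519
δQ/Q = √(0.0665) = 0.258
Q = 1602, so δQ = 0.258 × 1602 = 413.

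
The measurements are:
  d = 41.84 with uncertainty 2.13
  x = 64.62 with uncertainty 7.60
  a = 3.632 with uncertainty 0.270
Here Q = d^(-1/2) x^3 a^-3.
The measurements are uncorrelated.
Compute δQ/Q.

Since Q is a product/quotient, work with relative uncertainties:
  (−½·δd/d)² = (-0.5×0.0509)² = 0.000648;  (3·δx/x)² = (3×0.118)² = 0.124;  (-3·δa/a)² = (-3×0.0743)² = 0.0497
δQ/Q = √(0.175) = 0.418

0.418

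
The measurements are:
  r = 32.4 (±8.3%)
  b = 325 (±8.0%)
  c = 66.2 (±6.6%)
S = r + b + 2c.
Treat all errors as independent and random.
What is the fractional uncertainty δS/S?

Each term contributes (cᵢ δxᵢ)² to (δS)²:
  (δr)² = 7.23;  (δb)² = 676;  (2·δc)² = 76.4
δS = √(760) = 27.6
S = 490, so δS/S = 27.6/490 = 0.0563.

0.0563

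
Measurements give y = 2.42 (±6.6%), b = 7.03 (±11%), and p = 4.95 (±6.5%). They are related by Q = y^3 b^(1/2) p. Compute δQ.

40.1

Each factor contributes (exponent × relative error)² to (δQ/Q)²:
  (3·δy/y)² = (3×0.0660)² = 0.0392;  (½·δb/b)² = (0.5×0.110)² = 0.00302;  (1·δp/p)² = (1×0.0650)² = 0.00423
δQ/Q = √(0.0465) = 0.216
Q = 186, so δQ = 0.216 × 186 = 40.1.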